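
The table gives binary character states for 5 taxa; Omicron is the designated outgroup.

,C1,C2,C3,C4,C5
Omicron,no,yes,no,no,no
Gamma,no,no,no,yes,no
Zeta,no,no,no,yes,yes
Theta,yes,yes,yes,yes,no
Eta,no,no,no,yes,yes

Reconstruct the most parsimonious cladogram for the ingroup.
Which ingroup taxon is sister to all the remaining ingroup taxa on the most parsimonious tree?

Theta

Character polarity is set by the outgroup: the derived state is whichever differs from the outgroup's state, so for C2 the derived state is 'no', and for the remaining characters it is 'yes'.
C1 (derived state 'yes') is unique to Theta (autapomorphy; uninformative for grouping).
C2 (derived state 'no') is shared by Eta, Gamma, and Zeta — a synapomorphy uniting that clade.
C3 (derived state 'yes') is unique to Theta (autapomorphy; uninformative for grouping).
C4 (derived state 'yes') is shared by all ingroup taxa — unites the whole ingroup.
Only Eta and Zeta show the derived state 'yes' for C5, supporting them as a clade.
Most parsimonious ingroup topology: ((Gamma,(Zeta,Eta)),Theta).
Theta is sister to the clade containing all other ingroup taxa, so it is the earliest-diverging (most basal) ingroup lineage.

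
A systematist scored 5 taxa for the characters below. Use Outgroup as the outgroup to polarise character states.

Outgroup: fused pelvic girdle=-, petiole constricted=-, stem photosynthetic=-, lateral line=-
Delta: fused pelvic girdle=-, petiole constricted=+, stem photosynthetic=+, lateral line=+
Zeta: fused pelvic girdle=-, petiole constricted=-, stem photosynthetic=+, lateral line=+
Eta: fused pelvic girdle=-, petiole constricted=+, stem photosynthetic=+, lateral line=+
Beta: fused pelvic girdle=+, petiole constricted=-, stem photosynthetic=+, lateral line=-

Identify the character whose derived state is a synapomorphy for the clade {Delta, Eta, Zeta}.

The outgroup has state '-' for every character, so '+' is the derived state throughout.
fused pelvic girdle: derived state '+' in Beta only — an autapomorphy, so it tells us nothing about relationships among taxa.
petiole constricted (derived state '+') is shared by Delta and Eta — a synapomorphy uniting that clade.
stem photosynthetic (derived state '+') is shared by all ingroup taxa — unites the whole ingroup.
lateral line: derived state '+' in Delta, Eta, and Zeta only — synapomorphy for {Delta, Eta, Zeta}.
Most parsimonious ingroup topology: ((Zeta,(Delta,Eta)),Beta).
The clade {Delta, Eta, Zeta} is supported by lateral line: its derived state '+' occurs in exactly those taxa and in no other taxon (including the outgroup).

lateral line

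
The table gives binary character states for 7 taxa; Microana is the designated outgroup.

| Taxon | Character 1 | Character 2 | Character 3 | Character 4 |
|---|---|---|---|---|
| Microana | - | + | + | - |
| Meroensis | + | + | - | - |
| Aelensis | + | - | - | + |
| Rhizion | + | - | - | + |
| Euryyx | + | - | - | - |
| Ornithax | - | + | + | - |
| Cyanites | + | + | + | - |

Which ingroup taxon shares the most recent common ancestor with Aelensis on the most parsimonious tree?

Character polarity is set by the outgroup: the derived state is whichever differs from the outgroup's state, so for Character 2, Character 3 the derived state is '-', and for the remaining characters it is '+'.
Only Aelensis, Cyanites, Euryyx, Meroensis, and Rhizion show the derived state '+' for Character 1, supporting them as a clade.
Character 2 (derived state '-') is shared by Aelensis, Euryyx, and Rhizion — a synapomorphy uniting that clade.
Character 3: derived state '-' in Aelensis, Euryyx, Meroensis, and Rhizion only — synapomorphy for {Aelensis, Euryyx, Meroensis, Rhizion}.
Character 4: derived state '+' in Aelensis and Rhizion only — synapomorphy for {Aelensis, Rhizion}.
Most parsimonious ingroup topology: (((Meroensis,((Aelensis,Rhizion),Euryyx)),Cyanites),Ornithax).
Aelensis and Rhizion form a cherry on this tree, so they are sister taxa.

Rhizion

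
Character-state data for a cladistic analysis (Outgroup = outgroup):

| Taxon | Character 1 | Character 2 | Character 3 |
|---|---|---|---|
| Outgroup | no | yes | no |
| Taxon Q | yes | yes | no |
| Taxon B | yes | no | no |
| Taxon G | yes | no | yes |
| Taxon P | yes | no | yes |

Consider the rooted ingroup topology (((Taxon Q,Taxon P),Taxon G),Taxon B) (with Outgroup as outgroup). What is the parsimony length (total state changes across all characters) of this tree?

Map each character onto (((Taxon Q,Taxon P),Taxon G),Taxon B) (rooted by Outgroup) and count the minimum state changes it requires (Fitch parsimony):
Character 1: 1; Character 2: 2; Character 3: 2.
Total tree length = 5.

5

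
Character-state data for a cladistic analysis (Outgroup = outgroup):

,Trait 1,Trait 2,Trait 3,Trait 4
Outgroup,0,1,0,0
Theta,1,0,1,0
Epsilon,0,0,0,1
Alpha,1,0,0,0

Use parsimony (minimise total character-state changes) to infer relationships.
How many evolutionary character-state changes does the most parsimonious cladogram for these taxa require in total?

4

Character polarity is set by the outgroup: the derived state is whichever differs from the outgroup's state, so for Trait 2 the derived state is '0', and for the remaining characters it is '1'.
Only Alpha and Theta show the derived state '1' for Trait 1, supporting them as a clade.
All ingroup taxa share the derived state '0' for Trait 2; it defines the ingroup but does not resolve relationships within it.
Trait 3: derived state '1' in Theta only — an autapomorphy, so it tells us nothing about relationships among taxa.
Trait 4: derived state '1' in Epsilon only — an autapomorphy, so it tells us nothing about relationships among taxa.
Most parsimonious ingroup topology: ((Theta,Alpha),Epsilon).
Changes per character on this tree: Trait 1: 1; Trait 2: 1; Trait 3: 1; Trait 4: 1.
Total = 4.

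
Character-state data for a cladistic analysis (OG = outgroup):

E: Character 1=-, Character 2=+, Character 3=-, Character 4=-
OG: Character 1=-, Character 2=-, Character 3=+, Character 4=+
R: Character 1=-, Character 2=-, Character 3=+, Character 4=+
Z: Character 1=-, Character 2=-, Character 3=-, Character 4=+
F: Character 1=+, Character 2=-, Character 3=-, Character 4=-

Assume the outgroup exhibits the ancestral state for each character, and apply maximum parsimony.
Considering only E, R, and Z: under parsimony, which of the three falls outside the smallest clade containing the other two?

R

Character polarity is set by the outgroup: the derived state is whichever differs from the outgroup's state, so for Character 3, Character 4 the derived state is '-', and for the remaining characters it is '+'.
Character 1 (derived state '+') is unique to F (autapomorphy; uninformative for grouping).
Character 2: derived state '+' in E only — an autapomorphy, so it tells us nothing about relationships among taxa.
Only E, F, and Z show the derived state '-' for Character 3, supporting them as a clade.
Only E and F show the derived state '-' for Character 4, supporting them as a clade.
Most parsimonious ingroup topology: (((E,F),Z),R).
Z and E share a more recent common ancestor with each other than either does with R, so R is the least closely related of the three.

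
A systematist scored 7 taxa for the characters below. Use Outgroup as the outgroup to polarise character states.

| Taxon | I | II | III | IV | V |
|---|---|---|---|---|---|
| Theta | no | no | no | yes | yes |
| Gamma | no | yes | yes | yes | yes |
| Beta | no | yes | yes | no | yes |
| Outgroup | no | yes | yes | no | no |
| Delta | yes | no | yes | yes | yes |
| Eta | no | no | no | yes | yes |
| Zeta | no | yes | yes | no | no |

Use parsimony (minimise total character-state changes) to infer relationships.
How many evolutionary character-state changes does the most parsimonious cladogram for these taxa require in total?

5

Character polarity is set by the outgroup: the derived state is whichever differs from the outgroup's state, so for II, III the derived state is 'no', and for the remaining characters it is 'yes'.
I: derived state 'yes' in Delta only — an autapomorphy, so it tells us nothing about relationships among taxa.
Only Delta, Eta, and Theta show the derived state 'no' for II, supporting them as a clade.
III: derived state 'no' in Eta and Theta only — synapomorphy for {Eta, Theta}.
IV: derived state 'yes' in Delta, Eta, Gamma, and Theta only — synapomorphy for {Delta, Eta, Gamma, Theta}.
V (derived state 'yes') is shared by Beta, Delta, Eta, Gamma, and Theta — a synapomorphy uniting that clade.
Most parsimonious ingroup topology: ((Beta,(((Theta,Eta),Delta),Gamma)),Zeta).
Changes per character on this tree: I: 1; II: 1; III: 1; IV: 1; V: 1.
Total = 5.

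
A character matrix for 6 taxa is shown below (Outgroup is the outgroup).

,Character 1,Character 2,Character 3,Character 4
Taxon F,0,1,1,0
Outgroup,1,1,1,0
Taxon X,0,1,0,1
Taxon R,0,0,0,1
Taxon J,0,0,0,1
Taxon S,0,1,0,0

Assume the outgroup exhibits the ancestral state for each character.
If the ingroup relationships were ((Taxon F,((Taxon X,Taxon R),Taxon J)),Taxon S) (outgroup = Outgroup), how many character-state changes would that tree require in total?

Map each character onto ((Taxon F,((Taxon X,Taxon R),Taxon J)),Taxon S) (rooted by Outgroup) and count the minimum state changes it requires (Fitch parsimony):
Character 1: 1; Character 2: 2; Character 3: 2; Character 4: 1.
Total tree length = 6.

6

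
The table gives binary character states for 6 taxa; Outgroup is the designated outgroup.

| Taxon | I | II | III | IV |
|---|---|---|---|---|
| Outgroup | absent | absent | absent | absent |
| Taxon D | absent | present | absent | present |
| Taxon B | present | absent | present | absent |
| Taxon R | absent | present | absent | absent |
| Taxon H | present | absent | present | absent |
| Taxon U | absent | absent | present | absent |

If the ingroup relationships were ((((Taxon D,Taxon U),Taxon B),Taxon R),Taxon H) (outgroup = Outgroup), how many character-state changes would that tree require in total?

8

Map each character onto ((((Taxon D,Taxon U),Taxon B),Taxon R),Taxon H) (rooted by Outgroup) and count the minimum state changes it requires (Fitch parsimony):
I: 2; II: 2; III: 3; IV: 1.
Total tree length = 8.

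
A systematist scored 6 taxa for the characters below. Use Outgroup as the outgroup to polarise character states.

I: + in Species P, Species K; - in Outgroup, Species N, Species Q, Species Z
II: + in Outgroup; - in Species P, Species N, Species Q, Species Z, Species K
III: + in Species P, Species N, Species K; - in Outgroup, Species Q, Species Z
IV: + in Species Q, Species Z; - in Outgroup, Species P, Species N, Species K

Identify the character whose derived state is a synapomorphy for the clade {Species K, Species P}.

I

Character polarity is set by the outgroup: the derived state is whichever differs from the outgroup's state, so for II the derived state is '-', and for the remaining characters it is '+'.
I: derived state '+' in Species K and Species P only — synapomorphy for {Species K, Species P}.
All ingroup taxa share the derived state '-' for II; it defines the ingroup but does not resolve relationships within it.
III (derived state '+') is shared by Species K, Species N, and Species P — a synapomorphy uniting that clade.
IV: derived state '+' in Species Q and Species Z only — synapomorphy for {Species Q, Species Z}.
Most parsimonious ingroup topology: (((Species P,Species K),Species N),(Species Q,Species Z)).
The clade {Species K, Species P} is supported by I: its derived state '+' occurs in exactly those taxa and in no other taxon (including the outgroup).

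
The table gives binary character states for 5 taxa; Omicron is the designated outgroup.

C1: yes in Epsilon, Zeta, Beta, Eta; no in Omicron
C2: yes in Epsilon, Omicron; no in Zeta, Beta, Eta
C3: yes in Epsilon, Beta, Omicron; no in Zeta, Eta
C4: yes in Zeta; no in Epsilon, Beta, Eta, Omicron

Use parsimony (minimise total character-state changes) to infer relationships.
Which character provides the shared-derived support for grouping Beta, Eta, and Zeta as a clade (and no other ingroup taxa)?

C2

Character polarity is set by the outgroup: the derived state is whichever differs from the outgroup's state, so for C2, C3 the derived state is 'no', and for the remaining characters it is 'yes'.
C1 (derived state 'yes') is shared by all ingroup taxa — unites the whole ingroup.
C2: derived state 'no' in Beta, Eta, and Zeta only — synapomorphy for {Beta, Eta, Zeta}.
Only Eta and Zeta show the derived state 'no' for C3, supporting them as a clade.
C4: derived state 'yes' in Zeta only — an autapomorphy, so it tells us nothing about relationships among taxa.
Most parsimonious ingroup topology: (((Zeta,Eta),Beta),Epsilon).
The clade {Beta, Eta, Zeta} is supported by C2: its derived state 'no' occurs in exactly those taxa and in no other taxon (including the outgroup).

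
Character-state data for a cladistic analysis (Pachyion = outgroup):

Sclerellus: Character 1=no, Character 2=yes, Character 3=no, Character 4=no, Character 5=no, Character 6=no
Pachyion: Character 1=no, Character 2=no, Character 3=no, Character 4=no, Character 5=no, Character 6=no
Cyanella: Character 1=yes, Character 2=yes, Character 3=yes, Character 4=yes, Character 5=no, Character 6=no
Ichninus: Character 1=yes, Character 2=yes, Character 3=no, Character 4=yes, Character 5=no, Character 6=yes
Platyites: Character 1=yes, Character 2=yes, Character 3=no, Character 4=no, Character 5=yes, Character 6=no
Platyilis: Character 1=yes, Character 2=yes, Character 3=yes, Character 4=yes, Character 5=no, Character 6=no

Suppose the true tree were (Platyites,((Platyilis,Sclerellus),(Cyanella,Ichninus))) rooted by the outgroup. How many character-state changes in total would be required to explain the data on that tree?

9

Map each character onto (Platyites,((Platyilis,Sclerellus),(Cyanella,Ichninus))) (rooted by Pachyion) and count the minimum state changes it requires (Fitch parsimony):
Character 1: 2; Character 2: 1; Character 3: 2; Character 4: 2; Character 5: 1; Character 6: 1.
Total tree length = 9.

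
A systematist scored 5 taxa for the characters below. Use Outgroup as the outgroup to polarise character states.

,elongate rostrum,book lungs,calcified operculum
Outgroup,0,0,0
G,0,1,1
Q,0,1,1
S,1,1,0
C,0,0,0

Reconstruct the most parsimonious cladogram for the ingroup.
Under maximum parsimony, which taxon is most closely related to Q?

The outgroup has state '0' for every character, so '1' is the derived state throughout.
elongate rostrum: derived state '1' in S only — an autapomorphy, so it tells us nothing about relationships among taxa.
Only G, Q, and S show the derived state '1' for book lungs, supporting them as a clade.
Only G and Q show the derived state '1' for calcified operculum, supporting them as a clade.
Most parsimonious ingroup topology: ((S,(G,Q)),C).
Q and G form a cherry on this tree, so they are sister taxa.

G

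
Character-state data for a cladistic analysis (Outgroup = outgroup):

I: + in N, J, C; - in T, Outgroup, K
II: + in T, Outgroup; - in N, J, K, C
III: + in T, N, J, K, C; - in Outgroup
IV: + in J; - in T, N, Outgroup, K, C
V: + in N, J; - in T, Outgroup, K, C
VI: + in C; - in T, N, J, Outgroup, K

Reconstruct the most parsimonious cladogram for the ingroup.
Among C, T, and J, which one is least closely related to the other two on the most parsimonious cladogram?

T

Character polarity is set by the outgroup: the derived state is whichever differs from the outgroup's state, so for II the derived state is '-', and for the remaining characters it is '+'.
Only C, J, and N show the derived state '+' for I, supporting them as a clade.
Only C, J, K, and N show the derived state '-' for II, supporting them as a clade.
All ingroup taxa share the derived state '+' for III; it defines the ingroup but does not resolve relationships within it.
IV: derived state '+' in J only — an autapomorphy, so it tells us nothing about relationships among taxa.
Only J and N show the derived state '+' for V, supporting them as a clade.
VI: derived state '+' in C only — an autapomorphy, so it tells us nothing about relationships among taxa.
Most parsimonious ingroup topology: (((C,(J,N)),K),T).
C and J share a more recent common ancestor with each other than either does with T, so T is the least closely related of the three.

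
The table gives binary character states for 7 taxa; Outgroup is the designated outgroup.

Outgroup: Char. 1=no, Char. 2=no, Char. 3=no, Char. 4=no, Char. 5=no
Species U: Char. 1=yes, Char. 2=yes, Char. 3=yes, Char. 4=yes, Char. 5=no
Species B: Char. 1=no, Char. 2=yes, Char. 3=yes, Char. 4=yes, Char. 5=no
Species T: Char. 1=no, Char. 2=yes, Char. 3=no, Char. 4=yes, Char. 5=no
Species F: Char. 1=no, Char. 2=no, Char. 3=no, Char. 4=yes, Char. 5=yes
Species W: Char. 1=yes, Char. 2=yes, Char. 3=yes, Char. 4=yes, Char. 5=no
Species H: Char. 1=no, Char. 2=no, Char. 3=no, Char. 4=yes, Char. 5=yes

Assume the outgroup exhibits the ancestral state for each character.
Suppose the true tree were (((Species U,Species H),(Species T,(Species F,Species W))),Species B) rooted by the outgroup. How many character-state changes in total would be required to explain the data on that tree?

Map each character onto (((Species U,Species H),(Species T,(Species F,Species W))),Species B) (rooted by Outgroup) and count the minimum state changes it requires (Fitch parsimony):
Char. 1: 2; Char. 2: 3; Char. 3: 3; Char. 4: 1; Char. 5: 2.
Total tree length = 11.

11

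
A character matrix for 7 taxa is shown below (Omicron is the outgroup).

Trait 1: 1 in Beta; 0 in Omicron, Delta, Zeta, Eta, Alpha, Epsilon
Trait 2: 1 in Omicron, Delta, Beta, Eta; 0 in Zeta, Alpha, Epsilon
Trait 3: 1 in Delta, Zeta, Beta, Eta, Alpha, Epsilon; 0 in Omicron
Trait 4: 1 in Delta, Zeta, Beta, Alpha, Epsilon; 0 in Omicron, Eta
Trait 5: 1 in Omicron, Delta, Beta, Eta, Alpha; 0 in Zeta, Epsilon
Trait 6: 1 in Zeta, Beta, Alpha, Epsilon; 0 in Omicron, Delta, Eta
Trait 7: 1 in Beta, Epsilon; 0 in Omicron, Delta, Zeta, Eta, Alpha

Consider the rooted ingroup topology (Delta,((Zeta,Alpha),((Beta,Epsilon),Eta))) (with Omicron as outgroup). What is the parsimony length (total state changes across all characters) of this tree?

11

Map each character onto (Delta,((Zeta,Alpha),((Beta,Epsilon),Eta))) (rooted by Omicron) and count the minimum state changes it requires (Fitch parsimony):
Trait 1: 1; Trait 2: 2; Trait 3: 1; Trait 4: 2; Trait 5: 2; Trait 6: 2; Trait 7: 1.
Total tree length = 11.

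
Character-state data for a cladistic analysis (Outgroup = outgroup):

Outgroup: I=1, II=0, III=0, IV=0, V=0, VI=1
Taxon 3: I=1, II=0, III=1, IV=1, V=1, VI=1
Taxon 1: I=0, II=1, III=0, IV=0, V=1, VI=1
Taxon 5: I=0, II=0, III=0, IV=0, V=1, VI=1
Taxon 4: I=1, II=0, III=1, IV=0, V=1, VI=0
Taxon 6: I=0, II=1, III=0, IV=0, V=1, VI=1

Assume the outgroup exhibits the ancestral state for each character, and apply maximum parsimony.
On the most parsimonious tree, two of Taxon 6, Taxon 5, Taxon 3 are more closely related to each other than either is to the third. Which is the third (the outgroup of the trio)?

Character polarity is set by the outgroup: the derived state is whichever differs from the outgroup's state, so for I, VI the derived state is '0', and for the remaining characters it is '1'.
I (derived state '0') is shared by Taxon 1, Taxon 5, and Taxon 6 — a synapomorphy uniting that clade.
Only Taxon 1 and Taxon 6 show the derived state '1' for II, supporting them as a clade.
III (derived state '1') is shared by Taxon 3 and Taxon 4 — a synapomorphy uniting that clade.
IV (derived state '1') is unique to Taxon 3 (autapomorphy; uninformative for grouping).
V (derived state '1') is shared by all ingroup taxa — unites the whole ingroup.
VI: derived state '0' in Taxon 4 only — an autapomorphy, so it tells us nothing about relationships among taxa.
Most parsimonious ingroup topology: (((Taxon 1,Taxon 6),Taxon 5),(Taxon 3,Taxon 4)).
Taxon 6 and Taxon 5 share a more recent common ancestor with each other than either does with Taxon 3, so Taxon 3 is the least closely related of the three.

Taxon 3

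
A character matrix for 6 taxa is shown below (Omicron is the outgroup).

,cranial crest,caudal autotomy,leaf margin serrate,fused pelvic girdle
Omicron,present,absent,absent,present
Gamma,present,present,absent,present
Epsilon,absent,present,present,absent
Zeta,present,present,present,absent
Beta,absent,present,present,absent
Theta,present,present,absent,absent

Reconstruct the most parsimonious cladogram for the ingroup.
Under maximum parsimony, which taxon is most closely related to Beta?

Epsilon

Character polarity is set by the outgroup: the derived state is whichever differs from the outgroup's state, so for cranial crest, fused pelvic girdle the derived state is 'absent', and for the remaining characters it is 'present'.
cranial crest (derived state 'absent') is shared by Beta and Epsilon — a synapomorphy uniting that clade.
All ingroup taxa share the derived state 'present' for caudal autotomy; it defines the ingroup but does not resolve relationships within it.
leaf margin serrate (derived state 'present') is shared by Beta, Epsilon, and Zeta — a synapomorphy uniting that clade.
Only Beta, Epsilon, Theta, and Zeta show the derived state 'absent' for fused pelvic girdle, supporting them as a clade.
Most parsimonious ingroup topology: (Gamma,(((Epsilon,Beta),Zeta),Theta)).
Beta and Epsilon form a cherry on this tree, so they are sister taxa.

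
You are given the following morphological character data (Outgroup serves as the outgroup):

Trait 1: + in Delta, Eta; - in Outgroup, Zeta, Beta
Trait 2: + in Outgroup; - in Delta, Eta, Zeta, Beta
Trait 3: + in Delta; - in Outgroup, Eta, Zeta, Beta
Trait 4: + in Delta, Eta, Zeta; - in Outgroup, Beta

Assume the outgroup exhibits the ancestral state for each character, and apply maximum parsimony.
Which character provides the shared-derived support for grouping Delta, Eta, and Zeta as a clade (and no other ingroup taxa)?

Trait 4

Character polarity is set by the outgroup: the derived state is whichever differs from the outgroup's state, so for Trait 2 the derived state is '-', and for the remaining characters it is '+'.
Trait 1 (derived state '+') is shared by Delta and Eta — a synapomorphy uniting that clade.
Trait 2 (derived state '-') is shared by all ingroup taxa — unites the whole ingroup.
Trait 3 (derived state '+') is unique to Delta (autapomorphy; uninformative for grouping).
Only Delta, Eta, and Zeta show the derived state '+' for Trait 4, supporting them as a clade.
Most parsimonious ingroup topology: (((Delta,Eta),Zeta),Beta).
The clade {Delta, Eta, Zeta} is supported by Trait 4: its derived state '+' occurs in exactly those taxa and in no other taxon (including the outgroup).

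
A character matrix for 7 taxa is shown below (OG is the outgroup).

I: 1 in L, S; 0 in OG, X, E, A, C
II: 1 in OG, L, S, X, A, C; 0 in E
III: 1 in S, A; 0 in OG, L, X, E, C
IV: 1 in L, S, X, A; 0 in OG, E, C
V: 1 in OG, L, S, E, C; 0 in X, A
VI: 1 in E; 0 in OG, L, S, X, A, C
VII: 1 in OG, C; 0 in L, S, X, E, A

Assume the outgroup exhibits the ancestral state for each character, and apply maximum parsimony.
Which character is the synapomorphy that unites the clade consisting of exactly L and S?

Character polarity is set by the outgroup: the derived state is whichever differs from the outgroup's state, so for II, V, VII the derived state is '0', and for the remaining characters it is '1'.
I (derived state '1') is shared by L and S — a synapomorphy uniting that clade.
II: derived state '0' in E only — an autapomorphy, so it tells us nothing about relationships among taxa.
III (state '1') occurs in A and S but conflicts with the nesting implied by the other characters — most parsimoniously interpreted as homoplasy.
IV: derived state '1' in A, L, S, and X only — synapomorphy for {A, L, S, X}.
Only A and X show the derived state '0' for V, supporting them as a clade.
VI (derived state '1') is unique to E (autapomorphy; uninformative for grouping).
VII: derived state '0' in A, E, L, S, and X only — synapomorphy for {A, E, L, S, X}.
Most parsimonious ingroup topology: ((((L,S),(X,A)),E),C).
The clade {L, S} is supported by I: its derived state '1' occurs in exactly those taxa and in no other taxon (including the outgroup).

I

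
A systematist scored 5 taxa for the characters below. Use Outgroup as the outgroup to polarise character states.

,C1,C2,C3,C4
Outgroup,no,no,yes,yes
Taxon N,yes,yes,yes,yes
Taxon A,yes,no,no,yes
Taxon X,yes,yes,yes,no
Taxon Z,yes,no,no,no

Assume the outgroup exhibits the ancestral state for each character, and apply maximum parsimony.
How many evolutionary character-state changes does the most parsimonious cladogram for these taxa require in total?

Character polarity is set by the outgroup: the derived state is whichever differs from the outgroup's state, so for C3, C4 the derived state is 'no', and for the remaining characters it is 'yes'.
C1 (derived state 'yes') is shared by all ingroup taxa — unites the whole ingroup.
C2: derived state 'yes' in Taxon N and Taxon X only — synapomorphy for {Taxon N, Taxon X}.
C3: derived state 'no' in Taxon A and Taxon Z only — synapomorphy for {Taxon A, Taxon Z}.
C4 groups Taxon X and Taxon Z, which is incompatible with the clades supported by the remaining characters; treating it as convergent (homoplasy) costs fewer steps than any alternative tree.
Most parsimonious ingroup topology: ((Taxon N,Taxon X),(Taxon A,Taxon Z)).
Changes per character on this tree: C1: 1; C2: 1; C3: 1; C4: 2.
Total = 5.

5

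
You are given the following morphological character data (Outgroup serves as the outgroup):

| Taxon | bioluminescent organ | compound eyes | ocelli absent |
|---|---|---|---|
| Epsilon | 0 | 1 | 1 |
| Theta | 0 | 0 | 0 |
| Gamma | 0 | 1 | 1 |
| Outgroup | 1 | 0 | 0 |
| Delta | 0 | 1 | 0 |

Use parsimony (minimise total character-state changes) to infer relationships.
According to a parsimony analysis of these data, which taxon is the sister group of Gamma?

Epsilon

Character polarity is set by the outgroup: the derived state is whichever differs from the outgroup's state, so for bioluminescent organ the derived state is '0', and for the remaining characters it is '1'.
bioluminescent organ (derived state '0') is shared by all ingroup taxa — unites the whole ingroup.
compound eyes (derived state '1') is shared by Delta, Epsilon, and Gamma — a synapomorphy uniting that clade.
ocelli absent: derived state '1' in Epsilon and Gamma only — synapomorphy for {Epsilon, Gamma}.
Most parsimonious ingroup topology: (((Gamma,Epsilon),Delta),Theta).
Gamma and Epsilon form a cherry on this tree, so they are sister taxa.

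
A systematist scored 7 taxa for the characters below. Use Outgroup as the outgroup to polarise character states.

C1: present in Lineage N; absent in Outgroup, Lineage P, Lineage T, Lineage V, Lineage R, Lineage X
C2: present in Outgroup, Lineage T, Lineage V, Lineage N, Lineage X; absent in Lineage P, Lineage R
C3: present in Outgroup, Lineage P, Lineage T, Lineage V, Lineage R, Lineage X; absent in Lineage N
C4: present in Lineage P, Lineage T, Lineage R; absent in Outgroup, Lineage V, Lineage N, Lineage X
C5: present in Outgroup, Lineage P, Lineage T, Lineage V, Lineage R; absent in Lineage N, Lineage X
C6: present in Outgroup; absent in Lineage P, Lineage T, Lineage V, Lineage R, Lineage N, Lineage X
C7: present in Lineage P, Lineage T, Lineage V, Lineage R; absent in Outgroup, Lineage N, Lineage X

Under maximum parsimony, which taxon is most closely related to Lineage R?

Character polarity is set by the outgroup: the derived state is whichever differs from the outgroup's state, so for C2, C3, C5, C6 the derived state is 'absent', and for the remaining characters it is 'present'.
C1 (derived state 'present') is unique to Lineage N (autapomorphy; uninformative for grouping).
Only Lineage P and Lineage R show the derived state 'absent' for C2, supporting them as a clade.
C3 (derived state 'absent') is unique to Lineage N (autapomorphy; uninformative for grouping).
C4 (derived state 'present') is shared by Lineage P, Lineage R, and Lineage T — a synapomorphy uniting that clade.
C5 (derived state 'absent') is shared by Lineage N and Lineage X — a synapomorphy uniting that clade.
All ingroup taxa share the derived state 'absent' for C6; it defines the ingroup but does not resolve relationships within it.
C7 (derived state 'present') is shared by Lineage P, Lineage R, Lineage T, and Lineage V — a synapomorphy uniting that clade.
Most parsimonious ingroup topology: ((((Lineage P,Lineage R),Lineage T),Lineage V),(Lineage N,Lineage X)).
Lineage R and Lineage P form a cherry on this tree, so they are sister taxa.

Lineage P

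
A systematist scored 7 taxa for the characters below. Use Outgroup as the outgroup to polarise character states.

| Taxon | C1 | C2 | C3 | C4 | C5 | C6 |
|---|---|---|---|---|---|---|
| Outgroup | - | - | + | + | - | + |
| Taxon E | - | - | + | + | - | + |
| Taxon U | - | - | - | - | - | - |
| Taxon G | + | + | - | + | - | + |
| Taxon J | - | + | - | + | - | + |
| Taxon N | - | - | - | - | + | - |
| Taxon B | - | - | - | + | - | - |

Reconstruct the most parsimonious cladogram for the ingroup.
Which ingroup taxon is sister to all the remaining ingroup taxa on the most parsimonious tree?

Character polarity is set by the outgroup: the derived state is whichever differs from the outgroup's state, so for C3, C4, C6 the derived state is '-', and for the remaining characters it is '+'.
C1: derived state '+' in Taxon G only — an autapomorphy, so it tells us nothing about relationships among taxa.
C2: derived state '+' in Taxon G and Taxon J only — synapomorphy for {Taxon G, Taxon J}.
C3 (derived state '-') is shared by Taxon B, Taxon G, Taxon J, Taxon N, and Taxon U — a synapomorphy uniting that clade.
Only Taxon N and Taxon U show the derived state '-' for C4, supporting them as a clade.
C5: derived state '+' in Taxon N only — an autapomorphy, so it tells us nothing about relationships among taxa.
C6 (derived state '-') is shared by Taxon B, Taxon N, and Taxon U — a synapomorphy uniting that clade.
Most parsimonious ingroup topology: (Taxon E,(((Taxon U,Taxon N),Taxon B),(Taxon G,Taxon J))).
Taxon E is sister to the clade containing all other ingroup taxa, so it is the earliest-diverging (most basal) ingroup lineage.

Taxon E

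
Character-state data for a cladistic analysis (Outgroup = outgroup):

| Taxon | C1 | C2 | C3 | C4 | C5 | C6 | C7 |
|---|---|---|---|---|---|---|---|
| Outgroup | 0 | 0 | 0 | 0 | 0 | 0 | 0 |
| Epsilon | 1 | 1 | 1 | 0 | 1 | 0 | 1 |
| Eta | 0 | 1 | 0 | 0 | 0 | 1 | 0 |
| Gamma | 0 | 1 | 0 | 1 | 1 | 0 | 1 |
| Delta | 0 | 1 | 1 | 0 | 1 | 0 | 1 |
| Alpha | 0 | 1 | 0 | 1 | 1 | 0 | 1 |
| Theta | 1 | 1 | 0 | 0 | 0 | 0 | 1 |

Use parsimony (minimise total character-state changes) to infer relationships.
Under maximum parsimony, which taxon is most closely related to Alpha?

The outgroup has state '0' for every character, so '1' is the derived state throughout.
C1 (state '1') occurs in Epsilon and Theta but conflicts with the nesting implied by the other characters — most parsimoniously interpreted as homoplasy.
C2 (derived state '1') is shared by all ingroup taxa — unites the whole ingroup.
C3 (derived state '1') is shared by Delta and Epsilon — a synapomorphy uniting that clade.
Only Alpha and Gamma show the derived state '1' for C4, supporting them as a clade.
Only Alpha, Delta, Epsilon, and Gamma show the derived state '1' for C5, supporting them as a clade.
C6: derived state '1' in Eta only — an autapomorphy, so it tells us nothing about relationships among taxa.
C7: derived state '1' in Alpha, Delta, Epsilon, Gamma, and Theta only — synapomorphy for {Alpha, Delta, Epsilon, Gamma, Theta}.
Most parsimonious ingroup topology: ((((Epsilon,Delta),(Gamma,Alpha)),Theta),Eta).
Alpha and Gamma form a cherry on this tree, so they are sister taxa.

Gamma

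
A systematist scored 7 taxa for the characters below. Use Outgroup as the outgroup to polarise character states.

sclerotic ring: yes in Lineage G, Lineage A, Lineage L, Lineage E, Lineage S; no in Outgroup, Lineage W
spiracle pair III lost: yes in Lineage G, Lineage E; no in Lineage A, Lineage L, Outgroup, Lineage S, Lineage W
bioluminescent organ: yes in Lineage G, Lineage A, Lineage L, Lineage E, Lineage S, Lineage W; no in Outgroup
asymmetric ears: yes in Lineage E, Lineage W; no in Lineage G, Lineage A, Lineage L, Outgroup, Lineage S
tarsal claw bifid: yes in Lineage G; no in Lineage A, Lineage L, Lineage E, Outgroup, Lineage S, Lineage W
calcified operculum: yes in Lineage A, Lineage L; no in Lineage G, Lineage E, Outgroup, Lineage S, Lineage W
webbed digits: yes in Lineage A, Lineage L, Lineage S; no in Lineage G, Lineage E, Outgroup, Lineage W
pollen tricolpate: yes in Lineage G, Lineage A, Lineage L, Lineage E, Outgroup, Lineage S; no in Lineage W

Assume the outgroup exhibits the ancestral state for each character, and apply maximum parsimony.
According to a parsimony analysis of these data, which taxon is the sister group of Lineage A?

Character polarity is set by the outgroup: the derived state is whichever differs from the outgroup's state, so for pollen tricolpate the derived state is 'no', and for the remaining characters it is 'yes'.
sclerotic ring (derived state 'yes') is shared by Lineage A, Lineage E, Lineage G, Lineage L, and Lineage S — a synapomorphy uniting that clade.
spiracle pair III lost: derived state 'yes' in Lineage E and Lineage G only — synapomorphy for {Lineage E, Lineage G}.
bioluminescent organ (derived state 'yes') is shared by all ingroup taxa — unites the whole ingroup.
asymmetric ears groups Lineage E and Lineage W, which is incompatible with the clades supported by the remaining characters; treating it as convergent (homoplasy) costs fewer steps than any alternative tree.
tarsal claw bifid (derived state 'yes') is unique to Lineage G (autapomorphy; uninformative for grouping).
Only Lineage A and Lineage L show the derived state 'yes' for calcified operculum, supporting them as a clade.
webbed digits: derived state 'yes' in Lineage A, Lineage L, and Lineage S only — synapomorphy for {Lineage A, Lineage L, Lineage S}.
pollen tricolpate: derived state 'no' in Lineage W only — an autapomorphy, so it tells us nothing about relationships among taxa.
Most parsimonious ingroup topology: (((Lineage G,Lineage E),(Lineage S,(Lineage L,Lineage A))),Lineage W).
Lineage A and Lineage L form a cherry on this tree, so they are sister taxa.

Lineage L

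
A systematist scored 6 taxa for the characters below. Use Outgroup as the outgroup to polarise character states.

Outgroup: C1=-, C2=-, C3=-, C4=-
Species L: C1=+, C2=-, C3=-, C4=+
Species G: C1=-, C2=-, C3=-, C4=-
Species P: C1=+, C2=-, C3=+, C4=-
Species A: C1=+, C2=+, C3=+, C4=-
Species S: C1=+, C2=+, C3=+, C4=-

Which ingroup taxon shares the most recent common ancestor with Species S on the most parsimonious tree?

Species A

The outgroup has state '-' for every character, so '+' is the derived state throughout.
C1 (derived state '+') is shared by Species A, Species L, Species P, and Species S — a synapomorphy uniting that clade.
Only Species A and Species S show the derived state '+' for C2, supporting them as a clade.
C3 (derived state '+') is shared by Species A, Species P, and Species S — a synapomorphy uniting that clade.
C4 (derived state '+') is unique to Species L (autapomorphy; uninformative for grouping).
Most parsimonious ingroup topology: ((Species L,(Species P,(Species A,Species S))),Species G).
Species S and Species A form a cherry on this tree, so they are sister taxa.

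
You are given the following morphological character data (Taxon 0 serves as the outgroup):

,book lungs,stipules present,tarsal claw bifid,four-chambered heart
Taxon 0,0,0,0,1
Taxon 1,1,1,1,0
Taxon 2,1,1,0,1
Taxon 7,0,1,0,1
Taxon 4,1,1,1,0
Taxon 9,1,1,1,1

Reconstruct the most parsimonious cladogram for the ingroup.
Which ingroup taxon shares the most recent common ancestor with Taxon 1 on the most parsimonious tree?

Character polarity is set by the outgroup: the derived state is whichever differs from the outgroup's state, so for four-chambered heart the derived state is '0', and for the remaining characters it is '1'.
book lungs: derived state '1' in Taxon 1, Taxon 2, Taxon 4, and Taxon 9 only — synapomorphy for {Taxon 1, Taxon 2, Taxon 4, Taxon 9}.
stipules present (derived state '1') is shared by all ingroup taxa — unites the whole ingroup.
tarsal claw bifid (derived state '1') is shared by Taxon 1, Taxon 4, and Taxon 9 — a synapomorphy uniting that clade.
four-chambered heart: derived state '0' in Taxon 1 and Taxon 4 only — synapomorphy for {Taxon 1, Taxon 4}.
Most parsimonious ingroup topology: ((((Taxon 1,Taxon 4),Taxon 9),Taxon 2),Taxon 7).
Taxon 1 and Taxon 4 form a cherry on this tree, so they are sister taxa.

Taxon 4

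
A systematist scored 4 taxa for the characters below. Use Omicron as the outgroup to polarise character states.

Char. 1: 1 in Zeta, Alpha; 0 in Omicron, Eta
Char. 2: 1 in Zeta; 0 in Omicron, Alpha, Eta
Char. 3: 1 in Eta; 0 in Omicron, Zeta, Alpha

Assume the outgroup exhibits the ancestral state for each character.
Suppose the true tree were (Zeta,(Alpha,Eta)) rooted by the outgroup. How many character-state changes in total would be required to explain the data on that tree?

Map each character onto (Zeta,(Alpha,Eta)) (rooted by Omicron) and count the minimum state changes it requires (Fitch parsimony):
Char. 1: 2; Char. 2: 1; Char. 3: 1.
Total tree length = 4.

4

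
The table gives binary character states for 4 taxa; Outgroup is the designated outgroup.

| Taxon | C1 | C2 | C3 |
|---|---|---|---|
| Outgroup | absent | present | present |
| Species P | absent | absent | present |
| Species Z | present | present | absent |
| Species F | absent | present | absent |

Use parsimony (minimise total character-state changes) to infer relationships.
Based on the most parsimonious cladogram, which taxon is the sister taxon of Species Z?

Species F

Character polarity is set by the outgroup: the derived state is whichever differs from the outgroup's state, so for C2, C3 the derived state is 'absent', and for the remaining characters it is 'present'.
C1 (derived state 'present') is unique to Species Z (autapomorphy; uninformative for grouping).
C2 (derived state 'absent') is unique to Species P (autapomorphy; uninformative for grouping).
C3 (derived state 'absent') is shared by Species F and Species Z — a synapomorphy uniting that clade.
Most parsimonious ingroup topology: (Species P,(Species Z,Species F)).
Species Z and Species F form a cherry on this tree, so they are sister taxa.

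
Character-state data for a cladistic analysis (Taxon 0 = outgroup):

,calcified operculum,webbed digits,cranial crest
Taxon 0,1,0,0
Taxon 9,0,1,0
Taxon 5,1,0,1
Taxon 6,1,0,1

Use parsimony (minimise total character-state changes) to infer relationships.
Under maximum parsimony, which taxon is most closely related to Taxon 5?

Character polarity is set by the outgroup: the derived state is whichever differs from the outgroup's state, so for calcified operculum the derived state is '0', and for the remaining characters it is '1'.
calcified operculum (derived state '0') is unique to Taxon 9 (autapomorphy; uninformative for grouping).
webbed digits: derived state '1' in Taxon 9 only — an autapomorphy, so it tells us nothing about relationships among taxa.
Only Taxon 5 and Taxon 6 show the derived state '1' for cranial crest, supporting them as a clade.
Most parsimonious ingroup topology: (Taxon 9,(Taxon 5,Taxon 6)).
Taxon 5 and Taxon 6 form a cherry on this tree, so they are sister taxa.

Taxon 6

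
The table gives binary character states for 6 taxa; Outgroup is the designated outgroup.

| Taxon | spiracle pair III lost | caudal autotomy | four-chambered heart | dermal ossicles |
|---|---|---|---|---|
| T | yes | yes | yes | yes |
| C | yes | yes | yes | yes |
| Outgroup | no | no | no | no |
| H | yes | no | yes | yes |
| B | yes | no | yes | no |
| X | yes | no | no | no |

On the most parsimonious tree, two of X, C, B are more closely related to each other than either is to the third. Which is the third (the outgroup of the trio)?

The outgroup has state 'no' for every character, so 'yes' is the derived state throughout.
All ingroup taxa share the derived state 'yes' for spiracle pair III lost; it defines the ingroup but does not resolve relationships within it.
caudal autotomy (derived state 'yes') is shared by C and T — a synapomorphy uniting that clade.
four-chambered heart (derived state 'yes') is shared by B, C, H, and T — a synapomorphy uniting that clade.
dermal ossicles: derived state 'yes' in C, H, and T only — synapomorphy for {C, H, T}.
Most parsimonious ingroup topology: (X,((H,(C,T)),B)).
C and B share a more recent common ancestor with each other than either does with X, so X is the least closely related of the three.

X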